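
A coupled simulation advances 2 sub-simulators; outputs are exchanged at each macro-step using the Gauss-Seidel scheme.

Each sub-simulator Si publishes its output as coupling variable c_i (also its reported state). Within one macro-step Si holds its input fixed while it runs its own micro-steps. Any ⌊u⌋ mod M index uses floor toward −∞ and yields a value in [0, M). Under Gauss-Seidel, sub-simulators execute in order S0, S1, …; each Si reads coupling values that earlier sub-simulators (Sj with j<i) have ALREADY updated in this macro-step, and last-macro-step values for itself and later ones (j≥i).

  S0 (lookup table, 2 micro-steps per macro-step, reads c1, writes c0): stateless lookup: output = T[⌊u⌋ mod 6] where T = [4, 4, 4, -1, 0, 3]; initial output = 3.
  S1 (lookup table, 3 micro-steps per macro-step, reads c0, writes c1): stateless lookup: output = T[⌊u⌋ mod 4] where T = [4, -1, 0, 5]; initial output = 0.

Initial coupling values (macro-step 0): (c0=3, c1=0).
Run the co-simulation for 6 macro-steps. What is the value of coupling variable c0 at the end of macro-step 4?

c0 at macro-step 4 = 0

macro 1: S0 reads c1=0 → after 2×micro: 4; S1 reads c0=4 → after 3×micro: 4 ⇒ (c0=4, c1=4)
macro 2: S0 reads c1=4 → after 2×micro: 0; S1 reads c0=0 → after 3×micro: 4 ⇒ (c0=0, c1=4)
macro 3: S0 reads c1=4 → after 2×micro: 0; S1 reads c0=0 → after 3×micro: 4 ⇒ (c0=0, c1=4)
macro 4: S0 reads c1=4 → after 2×micro: 0; S1 reads c0=0 → after 3×micro: 4 ⇒ (c0=0, c1=4)
macro 5: S0 reads c1=4 → after 2×micro: 0; S1 reads c0=0 → after 3×micro: 4 ⇒ (c0=0, c1=4)
macro 6: S0 reads c1=4 → after 2×micro: 0; S1 reads c0=0 → after 3×micro: 4 ⇒ (c0=0, c1=4)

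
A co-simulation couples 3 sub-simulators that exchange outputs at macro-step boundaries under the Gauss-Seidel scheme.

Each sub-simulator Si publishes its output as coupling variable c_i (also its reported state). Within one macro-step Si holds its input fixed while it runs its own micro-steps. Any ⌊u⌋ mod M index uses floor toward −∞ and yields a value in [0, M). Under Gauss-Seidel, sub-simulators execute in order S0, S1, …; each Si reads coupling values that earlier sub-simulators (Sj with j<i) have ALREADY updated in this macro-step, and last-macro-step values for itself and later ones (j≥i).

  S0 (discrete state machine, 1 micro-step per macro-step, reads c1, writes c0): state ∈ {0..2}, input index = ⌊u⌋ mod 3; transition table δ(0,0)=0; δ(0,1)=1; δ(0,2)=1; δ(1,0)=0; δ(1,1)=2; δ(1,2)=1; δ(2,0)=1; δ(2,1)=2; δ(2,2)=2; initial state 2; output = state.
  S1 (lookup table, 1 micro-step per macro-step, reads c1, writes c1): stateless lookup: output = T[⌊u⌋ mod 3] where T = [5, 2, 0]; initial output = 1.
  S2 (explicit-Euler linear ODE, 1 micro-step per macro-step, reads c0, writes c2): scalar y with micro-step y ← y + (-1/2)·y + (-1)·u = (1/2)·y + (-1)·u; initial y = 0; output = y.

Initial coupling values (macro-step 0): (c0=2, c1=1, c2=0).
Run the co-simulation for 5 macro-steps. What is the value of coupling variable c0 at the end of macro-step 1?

macro 1: S0 reads c1=1 → after 1×micro: 2; S1 reads c1=1 → after 1×micro: 2; S2 reads c0=2 → after 1×micro: -2 ⇒ (c0=2, c1=2, c2=-2)
macro 2: S0 reads c1=2 → after 1×micro: 2; S1 reads c1=2 → after 1×micro: 0; S2 reads c0=2 → after 1×micro: -3 ⇒ (c0=2, c1=0, c2=-3)
macro 3: S0 reads c1=0 → after 1×micro: 1; S1 reads c1=0 → after 1×micro: 5; S2 reads c0=1 → after 1×micro: -5/2 ⇒ (c0=1, c1=5, c2=-5/2)
macro 4: S0 reads c1=5 → after 1×micro: 1; S1 reads c1=5 → after 1×micro: 0; S2 reads c0=1 → after 1×micro: -9/4 ⇒ (c0=1, c1=0, c2=-9/4)
macro 5: S0 reads c1=0 → after 1×micro: 0; S1 reads c1=0 → after 1×micro: 5; S2 reads c0=0 → after 1×micro: -9/8 ⇒ (c0=0, c1=5, c2=-9/8)

c0 at macro-step 1 = 2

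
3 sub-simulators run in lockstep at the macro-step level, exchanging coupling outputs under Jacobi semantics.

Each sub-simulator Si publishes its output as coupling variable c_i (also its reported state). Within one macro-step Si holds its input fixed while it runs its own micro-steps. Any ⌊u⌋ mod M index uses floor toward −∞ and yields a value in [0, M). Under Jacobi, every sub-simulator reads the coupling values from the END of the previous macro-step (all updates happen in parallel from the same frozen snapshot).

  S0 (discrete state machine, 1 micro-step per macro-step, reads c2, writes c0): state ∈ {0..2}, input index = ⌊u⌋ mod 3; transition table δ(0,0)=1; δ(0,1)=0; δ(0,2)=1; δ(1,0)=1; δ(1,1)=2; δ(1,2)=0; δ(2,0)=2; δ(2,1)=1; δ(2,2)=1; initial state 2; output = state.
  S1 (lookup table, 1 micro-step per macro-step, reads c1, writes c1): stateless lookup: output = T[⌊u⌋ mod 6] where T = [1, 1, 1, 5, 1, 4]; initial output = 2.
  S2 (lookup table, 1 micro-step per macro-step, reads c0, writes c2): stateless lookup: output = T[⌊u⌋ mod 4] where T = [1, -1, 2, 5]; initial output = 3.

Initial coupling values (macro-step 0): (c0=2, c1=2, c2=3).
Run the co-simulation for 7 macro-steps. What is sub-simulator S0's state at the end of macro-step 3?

S0 state at macro-step 3 = 0

macro 1: S0 reads c2=3 → after 1×micro: 2; S1 reads c1=2 → after 1×micro: 1; S2 reads c0=2 → after 1×micro: 2 ⇒ (c0=2, c1=1, c2=2)
macro 2: S0 reads c2=2 → after 1×micro: 1; S1 reads c1=1 → after 1×micro: 1; S2 reads c0=2 → after 1×micro: 2 ⇒ (c0=1, c1=1, c2=2)
macro 3: S0 reads c2=2 → after 1×micro: 0; S1 reads c1=1 → after 1×micro: 1; S2 reads c0=1 → after 1×micro: -1 ⇒ (c0=0, c1=1, c2=-1)
macro 4: S0 reads c2=-1 → after 1×micro: 1; S1 reads c1=1 → after 1×micro: 1; S2 reads c0=0 → after 1×micro: 1 ⇒ (c0=1, c1=1, c2=1)
macro 5: S0 reads c2=1 → after 1×micro: 2; S1 reads c1=1 → after 1×micro: 1; S2 reads c0=1 → after 1×micro: -1 ⇒ (c0=2, c1=1, c2=-1)
macro 6: S0 reads c2=-1 → after 1×micro: 1; S1 reads c1=1 → after 1×micro: 1; S2 reads c0=2 → after 1×micro: 2 ⇒ (c0=1, c1=1, c2=2)
macro 7: S0 reads c2=2 → after 1×micro: 0; S1 reads c1=1 → after 1×micro: 1; S2 reads c0=1 → after 1×micro: -1 ⇒ (c0=0, c1=1, c2=-1)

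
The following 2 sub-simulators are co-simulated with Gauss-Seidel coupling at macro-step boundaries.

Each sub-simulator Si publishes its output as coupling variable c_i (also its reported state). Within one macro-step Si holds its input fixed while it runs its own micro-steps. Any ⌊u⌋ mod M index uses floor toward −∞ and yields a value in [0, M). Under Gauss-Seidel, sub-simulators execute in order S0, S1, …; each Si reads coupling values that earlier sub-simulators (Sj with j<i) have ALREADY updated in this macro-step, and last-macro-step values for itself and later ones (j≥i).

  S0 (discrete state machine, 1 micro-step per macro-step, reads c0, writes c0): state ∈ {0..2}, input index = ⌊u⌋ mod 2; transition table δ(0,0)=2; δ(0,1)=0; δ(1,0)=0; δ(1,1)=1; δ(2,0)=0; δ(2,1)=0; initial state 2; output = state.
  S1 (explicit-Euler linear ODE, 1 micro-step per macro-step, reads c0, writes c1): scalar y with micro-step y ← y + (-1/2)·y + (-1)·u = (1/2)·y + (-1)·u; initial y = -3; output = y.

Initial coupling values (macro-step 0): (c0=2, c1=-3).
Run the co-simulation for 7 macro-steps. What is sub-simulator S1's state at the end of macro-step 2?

macro 1: S0 reads c0=2 → after 1×micro: 0; S1 reads c0=0 → after 1×micro: -3/2 ⇒ (c0=0, c1=-3/2)
macro 2: S0 reads c0=0 → after 1×micro: 2; S1 reads c0=2 → after 1×micro: -11/4 ⇒ (c0=2, c1=-11/4)
macro 3: S0 reads c0=2 → after 1×micro: 0; S1 reads c0=0 → after 1×micro: -11/8 ⇒ (c0=0, c1=-11/8)
macro 4: S0 reads c0=0 → after 1×micro: 2; S1 reads c0=2 → after 1×micro: -43/16 ⇒ (c0=2, c1=-43/16)
macro 5: S0 reads c0=2 → after 1×micro: 0; S1 reads c0=0 → after 1×micro: -43/32 ⇒ (c0=0, c1=-43/32)
macro 6: S0 reads c0=0 → after 1×micro: 2; S1 reads c0=2 → after 1×micro: -171/64 ⇒ (c0=2, c1=-171/64)
macro 7: S0 reads c0=2 → after 1×micro: 0; S1 reads c0=0 → after 1×micro: -171/128 ⇒ (c0=0, c1=-171/128)

S1 state at macro-step 2 = -11/4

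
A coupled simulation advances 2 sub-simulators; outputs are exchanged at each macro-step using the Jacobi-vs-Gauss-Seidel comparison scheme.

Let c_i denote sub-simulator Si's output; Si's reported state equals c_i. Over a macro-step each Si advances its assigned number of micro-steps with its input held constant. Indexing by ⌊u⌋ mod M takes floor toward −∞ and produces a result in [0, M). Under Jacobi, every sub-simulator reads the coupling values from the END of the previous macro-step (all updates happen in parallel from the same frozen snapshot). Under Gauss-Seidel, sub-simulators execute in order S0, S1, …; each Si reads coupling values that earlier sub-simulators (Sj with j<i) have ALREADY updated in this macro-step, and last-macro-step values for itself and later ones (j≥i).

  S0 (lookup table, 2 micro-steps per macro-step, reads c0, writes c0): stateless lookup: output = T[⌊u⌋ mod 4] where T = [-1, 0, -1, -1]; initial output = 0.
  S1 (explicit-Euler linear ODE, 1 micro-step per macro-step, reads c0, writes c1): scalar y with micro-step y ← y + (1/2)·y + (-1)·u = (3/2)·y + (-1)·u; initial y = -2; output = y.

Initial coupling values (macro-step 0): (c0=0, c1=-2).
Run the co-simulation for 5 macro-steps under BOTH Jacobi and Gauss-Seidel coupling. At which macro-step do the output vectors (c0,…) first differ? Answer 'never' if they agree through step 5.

[Jacobi] macro 1: S0 reads c0=0 → after 2×micro: -1; S1 reads c0=0 → after 1×micro: -3 ⇒ (c0=-1, c1=-3)
[Jacobi] macro 2: S0 reads c0=-1 → after 2×micro: -1; S1 reads c0=-1 → after 1×micro: -7/2 ⇒ (c0=-1, c1=-7/2)
[Jacobi] macro 3: S0 reads c0=-1 → after 2×micro: -1; S1 reads c0=-1 → after 1×micro: -17/4 ⇒ (c0=-1, c1=-17/4)
[Jacobi] macro 4: S0 reads c0=-1 → after 2×micro: -1; S1 reads c0=-1 → after 1×micro: -43/8 ⇒ (c0=-1, c1=-43/8)
[Jacobi] macro 5: S0 reads c0=-1 → after 2×micro: -1; S1 reads c0=-1 → after 1×micro: -113/16 ⇒ (c0=-1, c1=-113/16)
[Gauss-Seidel] macro 1: S0 reads c0=0 → after 2×micro: -1; S1 reads c0=-1 → after 1×micro: -2 ⇒ (c0=-1, c1=-2)
[Gauss-Seidel] macro 2: S0 reads c0=-1 → after 2×micro: -1; S1 reads c0=-1 → after 1×micro: -2 ⇒ (c0=-1, c1=-2)
[Gauss-Seidel] macro 3: S0 reads c0=-1 → after 2×micro: -1; S1 reads c0=-1 → after 1×micro: -2 ⇒ (c0=-1, c1=-2)
[Gauss-Seidel] macro 4: S0 reads c0=-1 → after 2×micro: -1; S1 reads c0=-1 → after 1×micro: -2 ⇒ (c0=-1, c1=-2)
[Gauss-Seidel] macro 5: S0 reads c0=-1 → after 2×micro: -1; S1 reads c0=-1 → after 1×micro: -2 ⇒ (c0=-1, c1=-2)

first divergence at macro-step: 1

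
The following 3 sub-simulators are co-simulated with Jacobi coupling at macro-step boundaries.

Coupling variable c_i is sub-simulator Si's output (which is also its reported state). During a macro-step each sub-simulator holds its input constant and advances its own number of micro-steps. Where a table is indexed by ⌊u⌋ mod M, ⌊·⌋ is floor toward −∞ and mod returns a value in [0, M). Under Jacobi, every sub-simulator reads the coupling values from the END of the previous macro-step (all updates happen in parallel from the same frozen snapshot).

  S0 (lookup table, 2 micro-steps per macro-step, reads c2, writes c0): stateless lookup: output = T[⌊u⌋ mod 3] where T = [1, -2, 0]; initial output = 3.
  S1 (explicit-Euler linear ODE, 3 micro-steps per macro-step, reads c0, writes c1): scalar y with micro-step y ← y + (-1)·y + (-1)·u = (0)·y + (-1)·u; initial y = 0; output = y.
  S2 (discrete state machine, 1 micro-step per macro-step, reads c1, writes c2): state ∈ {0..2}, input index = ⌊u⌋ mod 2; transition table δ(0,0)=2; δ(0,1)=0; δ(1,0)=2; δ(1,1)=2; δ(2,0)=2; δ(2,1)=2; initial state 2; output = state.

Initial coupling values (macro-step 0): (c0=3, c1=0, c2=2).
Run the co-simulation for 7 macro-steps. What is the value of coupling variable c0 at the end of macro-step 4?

c0 at macro-step 4 = 0

macro 1: S0 reads c2=2 → after 2×micro: 0; S1 reads c0=3 → after 3×micro: -3; S2 reads c1=0 → after 1×micro: 2 ⇒ (c0=0, c1=-3, c2=2)
macro 2: S0 reads c2=2 → after 2×micro: 0; S1 reads c0=0 → after 3×micro: 0; S2 reads c1=-3 → after 1×micro: 2 ⇒ (c0=0, c1=0, c2=2)
macro 3: S0 reads c2=2 → after 2×micro: 0; S1 reads c0=0 → after 3×micro: 0; S2 reads c1=0 → after 1×micro: 2 ⇒ (c0=0, c1=0, c2=2)
macro 4: S0 reads c2=2 → after 2×micro: 0; S1 reads c0=0 → after 3×micro: 0; S2 reads c1=0 → after 1×micro: 2 ⇒ (c0=0, c1=0, c2=2)
macro 5: S0 reads c2=2 → after 2×micro: 0; S1 reads c0=0 → after 3×micro: 0; S2 reads c1=0 → after 1×micro: 2 ⇒ (c0=0, c1=0, c2=2)
macro 6: S0 reads c2=2 → after 2×micro: 0; S1 reads c0=0 → after 3×micro: 0; S2 reads c1=0 → after 1×micro: 2 ⇒ (c0=0, c1=0, c2=2)
macro 7: S0 reads c2=2 → after 2×micro: 0; S1 reads c0=0 → after 3×micro: 0; S2 reads c1=0 → after 1×micro: 2 ⇒ (c0=0, c1=0, c2=2)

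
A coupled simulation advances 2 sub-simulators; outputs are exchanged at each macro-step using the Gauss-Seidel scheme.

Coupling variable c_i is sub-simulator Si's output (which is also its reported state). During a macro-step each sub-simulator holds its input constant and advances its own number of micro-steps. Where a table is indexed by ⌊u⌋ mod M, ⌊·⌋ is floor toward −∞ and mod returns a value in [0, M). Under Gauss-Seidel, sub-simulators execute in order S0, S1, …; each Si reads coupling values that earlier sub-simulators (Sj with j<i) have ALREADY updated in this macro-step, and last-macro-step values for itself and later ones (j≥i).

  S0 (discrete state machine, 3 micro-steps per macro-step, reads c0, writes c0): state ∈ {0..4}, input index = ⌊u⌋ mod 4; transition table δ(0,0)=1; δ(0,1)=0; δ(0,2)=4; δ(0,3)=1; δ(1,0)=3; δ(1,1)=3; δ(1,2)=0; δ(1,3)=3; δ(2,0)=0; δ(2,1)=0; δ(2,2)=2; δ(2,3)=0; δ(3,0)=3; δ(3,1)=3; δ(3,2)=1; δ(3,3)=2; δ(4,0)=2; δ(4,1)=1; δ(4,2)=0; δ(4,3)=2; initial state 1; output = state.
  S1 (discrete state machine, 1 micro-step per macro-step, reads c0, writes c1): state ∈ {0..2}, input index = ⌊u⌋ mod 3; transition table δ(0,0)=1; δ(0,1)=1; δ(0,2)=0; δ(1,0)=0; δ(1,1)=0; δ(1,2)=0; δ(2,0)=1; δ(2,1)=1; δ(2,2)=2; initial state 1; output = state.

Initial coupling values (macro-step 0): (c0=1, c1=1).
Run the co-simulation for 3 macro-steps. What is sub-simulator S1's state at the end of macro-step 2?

S1 state at macro-step 2 = 1

macro 1: S0 reads c0=1 → after 3×micro: 3; S1 reads c0=3 → after 1×micro: 0 ⇒ (c0=3, c1=0)
macro 2: S0 reads c0=3 → after 3×micro: 1; S1 reads c0=1 → after 1×micro: 1 ⇒ (c0=1, c1=1)
macro 3: S0 reads c0=1 → after 3×micro: 3; S1 reads c0=3 → after 1×micro: 0 ⇒ (c0=3, c1=0)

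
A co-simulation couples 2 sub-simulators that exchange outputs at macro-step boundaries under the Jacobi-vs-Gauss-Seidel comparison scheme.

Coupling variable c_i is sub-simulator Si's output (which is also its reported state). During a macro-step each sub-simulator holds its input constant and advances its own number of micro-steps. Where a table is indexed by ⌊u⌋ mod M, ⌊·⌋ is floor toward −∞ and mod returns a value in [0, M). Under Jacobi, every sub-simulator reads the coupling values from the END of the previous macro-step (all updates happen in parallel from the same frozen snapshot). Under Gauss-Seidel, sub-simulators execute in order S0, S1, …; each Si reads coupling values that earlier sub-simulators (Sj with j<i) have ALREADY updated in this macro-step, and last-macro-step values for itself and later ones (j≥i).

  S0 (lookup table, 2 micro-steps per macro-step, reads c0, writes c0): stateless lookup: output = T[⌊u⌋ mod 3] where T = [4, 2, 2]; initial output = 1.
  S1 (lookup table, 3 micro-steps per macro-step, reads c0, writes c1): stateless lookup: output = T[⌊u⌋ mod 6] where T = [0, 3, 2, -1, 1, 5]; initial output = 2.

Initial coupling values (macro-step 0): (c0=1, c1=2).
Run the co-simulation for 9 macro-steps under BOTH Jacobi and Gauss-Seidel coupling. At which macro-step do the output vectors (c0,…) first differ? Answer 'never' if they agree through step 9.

first divergence at macro-step: 1

[Jacobi] macro 1: S0 reads c0=1 → after 2×micro: 2; S1 reads c0=1 → after 3×micro: 3 ⇒ (c0=2, c1=3)
[Jacobi] macro 2: S0 reads c0=2 → after 2×micro: 2; S1 reads c0=2 → after 3×micro: 2 ⇒ (c0=2, c1=2)
[Jacobi] macro 3: S0 reads c0=2 → after 2×micro: 2; S1 reads c0=2 → after 3×micro: 2 ⇒ (c0=2, c1=2)
[Jacobi] macro 4: S0 reads c0=2 → after 2×micro: 2; S1 reads c0=2 → after 3×micro: 2 ⇒ (c0=2, c1=2)
[Jacobi] macro 5: S0 reads c0=2 → after 2×micro: 2; S1 reads c0=2 → after 3×micro: 2 ⇒ (c0=2, c1=2)
[Jacobi] macro 6: S0 reads c0=2 → after 2×micro: 2; S1 reads c0=2 → after 3×micro: 2 ⇒ (c0=2, c1=2)
[Jacobi] macro 7: S0 reads c0=2 → after 2×micro: 2; S1 reads c0=2 → after 3×micro: 2 ⇒ (c0=2, c1=2)
[Jacobi] macro 8: S0 reads c0=2 → after 2×micro: 2; S1 reads c0=2 → after 3×micro: 2 ⇒ (c0=2, c1=2)
[Jacobi] macro 9: S0 reads c0=2 → after 2×micro: 2; S1 reads c0=2 → after 3×micro: 2 ⇒ (c0=2, c1=2)
[Gauss-Seidel] macro 1: S0 reads c0=1 → after 2×micro: 2; S1 reads c0=2 → after 3×micro: 2 ⇒ (c0=2, c1=2)
[Gauss-Seidel] macro 2: S0 reads c0=2 → after 2×micro: 2; S1 reads c0=2 → after 3×micro: 2 ⇒ (c0=2, c1=2)
[Gauss-Seidel] macro 3: S0 reads c0=2 → after 2×micro: 2; S1 reads c0=2 → after 3×micro: 2 ⇒ (c0=2, c1=2)
[Gauss-Seidel] macro 4: S0 reads c0=2 → after 2×micro: 2; S1 reads c0=2 → after 3×micro: 2 ⇒ (c0=2, c1=2)
[Gauss-Seidel] macro 5: S0 reads c0=2 → after 2×micro: 2; S1 reads c0=2 → after 3×micro: 2 ⇒ (c0=2, c1=2)
[Gauss-Seidel] macro 6: S0 reads c0=2 → after 2×micro: 2; S1 reads c0=2 → after 3×micro: 2 ⇒ (c0=2, c1=2)
[Gauss-Seidel] macro 7: S0 reads c0=2 → after 2×micro: 2; S1 reads c0=2 → after 3×micro: 2 ⇒ (c0=2, c1=2)
[Gauss-Seidel] macro 8: S0 reads c0=2 → after 2×micro: 2; S1 reads c0=2 → after 3×micro: 2 ⇒ (c0=2, c1=2)
[Gauss-Seidel] macro 9: S0 reads c0=2 → after 2×micro: 2; S1 reads c0=2 → after 3×micro: 2 ⇒ (c0=2, c1=2)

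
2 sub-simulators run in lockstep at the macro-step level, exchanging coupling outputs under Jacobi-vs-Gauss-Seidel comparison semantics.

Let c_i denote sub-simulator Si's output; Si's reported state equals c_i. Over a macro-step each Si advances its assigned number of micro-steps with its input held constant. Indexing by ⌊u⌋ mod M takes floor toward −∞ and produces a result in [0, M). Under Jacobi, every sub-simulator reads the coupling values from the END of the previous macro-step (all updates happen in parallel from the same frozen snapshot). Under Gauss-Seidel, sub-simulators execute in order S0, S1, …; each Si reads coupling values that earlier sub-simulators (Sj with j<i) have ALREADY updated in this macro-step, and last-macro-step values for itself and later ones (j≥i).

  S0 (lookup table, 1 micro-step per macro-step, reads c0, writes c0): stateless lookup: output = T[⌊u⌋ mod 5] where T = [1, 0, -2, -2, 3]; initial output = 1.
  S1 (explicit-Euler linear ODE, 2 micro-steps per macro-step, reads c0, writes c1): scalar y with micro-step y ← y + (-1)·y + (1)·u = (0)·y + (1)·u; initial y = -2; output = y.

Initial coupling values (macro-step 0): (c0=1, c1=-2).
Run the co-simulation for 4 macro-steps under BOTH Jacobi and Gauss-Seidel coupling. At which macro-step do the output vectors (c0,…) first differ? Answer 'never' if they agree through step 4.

[Jacobi] macro 1: S0 reads c0=1 → after 1×micro: 0; S1 reads c0=1 → after 2×micro: 1 ⇒ (c0=0, c1=1)
[Jacobi] macro 2: S0 reads c0=0 → after 1×micro: 1; S1 reads c0=0 → after 2×micro: 0 ⇒ (c0=1, c1=0)
[Jacobi] macro 3: S0 reads c0=1 → after 1×micro: 0; S1 reads c0=1 → after 2×micro: 1 ⇒ (c0=0, c1=1)
[Jacobi] macro 4: S0 reads c0=0 → after 1×micro: 1; S1 reads c0=0 → after 2×micro: 0 ⇒ (c0=1, c1=0)
[Gauss-Seidel] macro 1: S0 reads c0=1 → after 1×micro: 0; S1 reads c0=0 → after 2×micro: 0 ⇒ (c0=0, c1=0)
[Gauss-Seidel] macro 2: S0 reads c0=0 → after 1×micro: 1; S1 reads c0=1 → after 2×micro: 1 ⇒ (c0=1, c1=1)
[Gauss-Seidel] macro 3: S0 reads c0=1 → after 1×micro: 0; S1 reads c0=0 → after 2×micro: 0 ⇒ (c0=0, c1=0)
[Gauss-Seidel] macro 4: S0 reads c0=0 → after 1×micro: 1; S1 reads c0=1 → after 2×micro: 1 ⇒ (c0=1, c1=1)

first divergence at macro-step: 1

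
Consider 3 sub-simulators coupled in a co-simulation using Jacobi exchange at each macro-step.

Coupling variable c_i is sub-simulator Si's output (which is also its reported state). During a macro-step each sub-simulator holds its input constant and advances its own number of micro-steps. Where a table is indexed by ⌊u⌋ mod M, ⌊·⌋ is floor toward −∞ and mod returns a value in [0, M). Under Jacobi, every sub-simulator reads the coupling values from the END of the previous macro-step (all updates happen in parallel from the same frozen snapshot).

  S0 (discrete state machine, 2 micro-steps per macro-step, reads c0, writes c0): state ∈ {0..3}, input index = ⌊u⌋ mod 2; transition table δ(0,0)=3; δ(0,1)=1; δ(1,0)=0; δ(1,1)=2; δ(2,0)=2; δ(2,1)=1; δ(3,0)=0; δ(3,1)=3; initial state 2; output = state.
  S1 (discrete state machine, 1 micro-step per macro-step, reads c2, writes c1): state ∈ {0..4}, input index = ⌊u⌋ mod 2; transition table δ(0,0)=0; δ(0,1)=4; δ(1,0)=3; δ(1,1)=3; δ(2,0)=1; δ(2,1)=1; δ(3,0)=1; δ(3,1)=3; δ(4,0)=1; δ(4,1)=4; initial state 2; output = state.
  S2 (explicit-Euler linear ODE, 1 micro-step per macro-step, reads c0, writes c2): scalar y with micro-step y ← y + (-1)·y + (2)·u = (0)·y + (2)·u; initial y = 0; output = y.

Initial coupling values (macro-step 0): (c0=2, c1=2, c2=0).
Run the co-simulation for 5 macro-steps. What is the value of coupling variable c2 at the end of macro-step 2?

macro 1: S0 reads c0=2 → after 2×micro: 2; S1 reads c2=0 → after 1×micro: 1; S2 reads c0=2 → after 1×micro: 4 ⇒ (c0=2, c1=1, c2=4)
macro 2: S0 reads c0=2 → after 2×micro: 2; S1 reads c2=4 → after 1×micro: 3; S2 reads c0=2 → after 1×micro: 4 ⇒ (c0=2, c1=3, c2=4)
macro 3: S0 reads c0=2 → after 2×micro: 2; S1 reads c2=4 → after 1×micro: 1; S2 reads c0=2 → after 1×micro: 4 ⇒ (c0=2, c1=1, c2=4)
macro 4: S0 reads c0=2 → after 2×micro: 2; S1 reads c2=4 → after 1×micro: 3; S2 reads c0=2 → after 1×micro: 4 ⇒ (c0=2, c1=3, c2=4)
macro 5: S0 reads c0=2 → after 2×micro: 2; S1 reads c2=4 → after 1×micro: 1; S2 reads c0=2 → after 1×micro: 4 ⇒ (c0=2, c1=1, c2=4)

c2 at macro-step 2 = 4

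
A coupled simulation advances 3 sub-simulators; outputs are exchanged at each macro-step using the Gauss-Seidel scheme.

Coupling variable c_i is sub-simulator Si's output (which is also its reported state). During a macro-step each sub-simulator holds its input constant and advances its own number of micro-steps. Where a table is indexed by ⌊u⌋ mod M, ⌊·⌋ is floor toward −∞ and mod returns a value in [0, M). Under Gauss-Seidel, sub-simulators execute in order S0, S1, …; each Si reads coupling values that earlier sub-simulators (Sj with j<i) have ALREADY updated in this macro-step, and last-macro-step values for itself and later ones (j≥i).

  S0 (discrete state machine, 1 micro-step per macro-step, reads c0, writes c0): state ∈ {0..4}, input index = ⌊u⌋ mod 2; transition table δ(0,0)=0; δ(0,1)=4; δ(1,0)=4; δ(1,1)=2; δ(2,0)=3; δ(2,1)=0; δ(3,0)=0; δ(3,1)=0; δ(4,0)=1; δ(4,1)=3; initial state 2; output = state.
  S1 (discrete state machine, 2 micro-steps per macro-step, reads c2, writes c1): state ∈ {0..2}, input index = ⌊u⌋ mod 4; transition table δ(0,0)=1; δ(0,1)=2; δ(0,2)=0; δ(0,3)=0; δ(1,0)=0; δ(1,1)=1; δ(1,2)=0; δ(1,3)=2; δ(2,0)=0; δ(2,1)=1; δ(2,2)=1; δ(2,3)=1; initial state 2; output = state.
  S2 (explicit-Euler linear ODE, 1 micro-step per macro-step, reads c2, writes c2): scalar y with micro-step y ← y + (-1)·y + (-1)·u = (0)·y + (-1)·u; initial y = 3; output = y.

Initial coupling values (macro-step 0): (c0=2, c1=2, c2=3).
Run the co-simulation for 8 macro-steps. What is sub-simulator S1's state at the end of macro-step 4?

S1 state at macro-step 4 = 1

macro 1: S0 reads c0=2 → after 1×micro: 3; S1 reads c2=3 → after 2×micro: 2; S2 reads c2=3 → after 1×micro: -3 ⇒ (c0=3, c1=2, c2=-3)
macro 2: S0 reads c0=3 → after 1×micro: 0; S1 reads c2=-3 → after 2×micro: 1; S2 reads c2=-3 → after 1×micro: 3 ⇒ (c0=0, c1=1, c2=3)
macro 3: S0 reads c0=0 → after 1×micro: 0; S1 reads c2=3 → after 2×micro: 1; S2 reads c2=3 → after 1×micro: -3 ⇒ (c0=0, c1=1, c2=-3)
macro 4: S0 reads c0=0 → after 1×micro: 0; S1 reads c2=-3 → after 2×micro: 1; S2 reads c2=-3 → after 1×micro: 3 ⇒ (c0=0, c1=1, c2=3)
macro 5: S0 reads c0=0 → after 1×micro: 0; S1 reads c2=3 → after 2×micro: 1; S2 reads c2=3 → after 1×micro: -3 ⇒ (c0=0, c1=1, c2=-3)
macro 6: S0 reads c0=0 → after 1×micro: 0; S1 reads c2=-3 → after 2×micro: 1; S2 reads c2=-3 → after 1×micro: 3 ⇒ (c0=0, c1=1, c2=3)
macro 7: S0 reads c0=0 → after 1×micro: 0; S1 reads c2=3 → after 2×micro: 1; S2 reads c2=3 → after 1×micro: -3 ⇒ (c0=0, c1=1, c2=-3)
macro 8: S0 reads c0=0 → after 1×micro: 0; S1 reads c2=-3 → after 2×micro: 1; S2 reads c2=-3 → after 1×micro: 3 ⇒ (c0=0, c1=1, c2=3)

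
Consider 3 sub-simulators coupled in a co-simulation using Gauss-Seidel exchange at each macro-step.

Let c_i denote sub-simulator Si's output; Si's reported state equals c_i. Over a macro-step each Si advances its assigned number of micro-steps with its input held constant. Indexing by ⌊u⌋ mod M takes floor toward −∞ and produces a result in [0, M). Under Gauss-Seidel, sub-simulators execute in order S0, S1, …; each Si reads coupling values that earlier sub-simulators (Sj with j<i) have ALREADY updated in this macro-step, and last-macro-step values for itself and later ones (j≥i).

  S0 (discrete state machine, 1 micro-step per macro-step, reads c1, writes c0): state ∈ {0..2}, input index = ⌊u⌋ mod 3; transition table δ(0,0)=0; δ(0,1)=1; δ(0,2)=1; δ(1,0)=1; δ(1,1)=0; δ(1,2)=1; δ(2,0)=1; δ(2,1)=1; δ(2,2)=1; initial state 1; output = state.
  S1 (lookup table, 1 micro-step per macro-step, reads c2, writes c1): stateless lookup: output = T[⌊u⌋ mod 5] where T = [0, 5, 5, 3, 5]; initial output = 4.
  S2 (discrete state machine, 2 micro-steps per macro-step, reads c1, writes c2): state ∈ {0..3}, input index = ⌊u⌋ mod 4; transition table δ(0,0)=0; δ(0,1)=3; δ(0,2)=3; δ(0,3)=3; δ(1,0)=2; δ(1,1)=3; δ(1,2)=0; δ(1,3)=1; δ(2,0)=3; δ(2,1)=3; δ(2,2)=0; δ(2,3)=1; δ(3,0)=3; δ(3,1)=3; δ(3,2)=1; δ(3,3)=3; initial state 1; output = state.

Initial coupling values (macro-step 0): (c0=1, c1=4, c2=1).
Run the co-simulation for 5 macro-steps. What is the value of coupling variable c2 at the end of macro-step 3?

macro 1: S0 reads c1=4 → after 1×micro: 0; S1 reads c2=1 → after 1×micro: 5; S2 reads c1=5 → after 2×micro: 3 ⇒ (c0=0, c1=5, c2=3)
macro 2: S0 reads c1=5 → after 1×micro: 1; S1 reads c2=3 → after 1×micro: 3; S2 reads c1=3 → after 2×micro: 3 ⇒ (c0=1, c1=3, c2=3)
macro 3: S0 reads c1=3 → after 1×micro: 1; S1 reads c2=3 → after 1×micro: 3; S2 reads c1=3 → after 2×micro: 3 ⇒ (c0=1, c1=3, c2=3)
macro 4: S0 reads c1=3 → after 1×micro: 1; S1 reads c2=3 → after 1×micro: 3; S2 reads c1=3 → after 2×micro: 3 ⇒ (c0=1, c1=3, c2=3)
macro 5: S0 reads c1=3 → after 1×micro: 1; S1 reads c2=3 → after 1×micro: 3; S2 reads c1=3 → after 2×micro: 3 ⇒ (c0=1, c1=3, c2=3)

c2 at macro-step 3 = 3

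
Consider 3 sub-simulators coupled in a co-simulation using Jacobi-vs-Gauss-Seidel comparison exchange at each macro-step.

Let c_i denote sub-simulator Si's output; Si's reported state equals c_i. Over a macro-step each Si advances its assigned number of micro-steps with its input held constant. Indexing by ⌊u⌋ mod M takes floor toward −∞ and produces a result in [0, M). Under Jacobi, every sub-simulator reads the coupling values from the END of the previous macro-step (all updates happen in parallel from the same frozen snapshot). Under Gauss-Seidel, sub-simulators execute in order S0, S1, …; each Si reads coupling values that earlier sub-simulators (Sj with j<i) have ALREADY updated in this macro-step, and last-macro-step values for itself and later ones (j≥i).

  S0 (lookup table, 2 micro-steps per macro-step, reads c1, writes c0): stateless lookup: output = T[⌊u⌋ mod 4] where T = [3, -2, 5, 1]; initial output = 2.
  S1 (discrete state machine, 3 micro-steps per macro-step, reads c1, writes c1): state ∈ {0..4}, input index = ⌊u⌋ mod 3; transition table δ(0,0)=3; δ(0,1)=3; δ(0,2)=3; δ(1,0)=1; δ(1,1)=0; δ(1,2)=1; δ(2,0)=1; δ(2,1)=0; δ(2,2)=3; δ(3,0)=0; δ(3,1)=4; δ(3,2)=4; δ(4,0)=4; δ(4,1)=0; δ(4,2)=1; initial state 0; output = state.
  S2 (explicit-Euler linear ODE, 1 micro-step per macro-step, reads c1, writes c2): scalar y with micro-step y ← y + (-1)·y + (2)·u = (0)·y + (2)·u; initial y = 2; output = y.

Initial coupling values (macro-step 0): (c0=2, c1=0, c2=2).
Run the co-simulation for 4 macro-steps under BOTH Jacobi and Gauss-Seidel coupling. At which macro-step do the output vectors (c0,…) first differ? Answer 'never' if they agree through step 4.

[Jacobi] macro 1: S0 reads c1=0 → after 2×micro: 3; S1 reads c1=0 → after 3×micro: 3; S2 reads c1=0 → after 1×micro: 0 ⇒ (c0=3, c1=3, c2=0)
[Jacobi] macro 2: S0 reads c1=3 → after 2×micro: 1; S1 reads c1=3 → after 3×micro: 0; S2 reads c1=3 → after 1×micro: 6 ⇒ (c0=1, c1=0, c2=6)
[Jacobi] macro 3: S0 reads c1=0 → after 2×micro: 3; S1 reads c1=0 → after 3×micro: 3; S2 reads c1=0 → after 1×micro: 0 ⇒ (c0=3, c1=3, c2=0)
[Jacobi] macro 4: S0 reads c1=3 → after 2×micro: 1; S1 reads c1=3 → after 3×micro: 0; S2 reads c1=3 → after 1×micro: 6 ⇒ (c0=1, c1=0, c2=6)
[Gauss-Seidel] macro 1: S0 reads c1=0 → after 2×micro: 3; S1 reads c1=0 → after 3×micro: 3; S2 reads c1=3 → after 1×micro: 6 ⇒ (c0=3, c1=3, c2=6)
[Gauss-Seidel] macro 2: S0 reads c1=3 → after 2×micro: 1; S1 reads c1=3 → after 3×micro: 0; S2 reads c1=0 → after 1×micro: 0 ⇒ (c0=1, c1=0, c2=0)
[Gauss-Seidel] macro 3: S0 reads c1=0 → after 2×micro: 3; S1 reads c1=0 → after 3×micro: 3; S2 reads c1=3 → after 1×micro: 6 ⇒ (c0=3, c1=3, c2=6)
[Gauss-Seidel] macro 4: S0 reads c1=3 → after 2×micro: 1; S1 reads c1=3 → after 3×micro: 0; S2 reads c1=0 → after 1×micro: 0 ⇒ (c0=1, c1=0, c2=0)

first divergence at macro-step: 1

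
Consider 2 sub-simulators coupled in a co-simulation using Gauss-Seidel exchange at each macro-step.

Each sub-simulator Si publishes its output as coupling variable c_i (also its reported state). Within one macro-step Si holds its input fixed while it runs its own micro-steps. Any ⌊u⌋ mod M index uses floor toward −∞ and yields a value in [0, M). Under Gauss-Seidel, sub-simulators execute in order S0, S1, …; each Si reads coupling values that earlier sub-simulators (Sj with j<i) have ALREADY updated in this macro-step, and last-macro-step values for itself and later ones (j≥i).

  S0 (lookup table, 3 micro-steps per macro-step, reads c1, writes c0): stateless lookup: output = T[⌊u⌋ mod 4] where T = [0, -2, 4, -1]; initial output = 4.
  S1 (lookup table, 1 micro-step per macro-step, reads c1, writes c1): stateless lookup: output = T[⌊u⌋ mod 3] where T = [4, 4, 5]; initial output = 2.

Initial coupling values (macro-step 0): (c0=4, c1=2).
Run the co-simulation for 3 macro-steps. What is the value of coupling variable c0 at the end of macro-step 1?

macro 1: S0 reads c1=2 → after 3×micro: 4; S1 reads c1=2 → after 1×micro: 5 ⇒ (c0=4, c1=5)
macro 2: S0 reads c1=5 → after 3×micro: -2; S1 reads c1=5 → after 1×micro: 5 ⇒ (c0=-2, c1=5)
macro 3: S0 reads c1=5 → after 3×micro: -2; S1 reads c1=5 → after 1×micro: 5 ⇒ (c0=-2, c1=5)

c0 at macro-step 1 = 4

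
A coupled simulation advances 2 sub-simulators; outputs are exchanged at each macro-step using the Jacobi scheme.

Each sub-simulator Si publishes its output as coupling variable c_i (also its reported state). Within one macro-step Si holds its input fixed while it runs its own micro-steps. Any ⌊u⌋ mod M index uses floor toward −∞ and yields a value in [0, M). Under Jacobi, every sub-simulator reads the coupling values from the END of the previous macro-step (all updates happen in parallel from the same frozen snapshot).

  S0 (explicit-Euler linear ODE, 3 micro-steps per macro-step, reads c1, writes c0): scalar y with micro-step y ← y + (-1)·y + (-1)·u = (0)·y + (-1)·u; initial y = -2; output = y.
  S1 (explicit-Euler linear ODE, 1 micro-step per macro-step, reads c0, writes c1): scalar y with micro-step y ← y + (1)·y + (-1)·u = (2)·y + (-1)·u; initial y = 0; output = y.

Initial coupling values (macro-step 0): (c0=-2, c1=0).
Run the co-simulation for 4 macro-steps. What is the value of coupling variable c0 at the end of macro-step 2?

macro 1: S0 reads c1=0 → after 3×micro: 0; S1 reads c0=-2 → after 1×micro: 2 ⇒ (c0=0, c1=2)
macro 2: S0 reads c1=2 → after 3×micro: -2; S1 reads c0=0 → after 1×micro: 4 ⇒ (c0=-2, c1=4)
macro 3: S0 reads c1=4 → after 3×micro: -4; S1 reads c0=-2 → after 1×micro: 10 ⇒ (c0=-4, c1=10)
macro 4: S0 reads c1=10 → after 3×micro: -10; S1 reads c0=-4 → after 1×micro: 24 ⇒ (c0=-10, c1=24)

c0 at macro-step 2 = -2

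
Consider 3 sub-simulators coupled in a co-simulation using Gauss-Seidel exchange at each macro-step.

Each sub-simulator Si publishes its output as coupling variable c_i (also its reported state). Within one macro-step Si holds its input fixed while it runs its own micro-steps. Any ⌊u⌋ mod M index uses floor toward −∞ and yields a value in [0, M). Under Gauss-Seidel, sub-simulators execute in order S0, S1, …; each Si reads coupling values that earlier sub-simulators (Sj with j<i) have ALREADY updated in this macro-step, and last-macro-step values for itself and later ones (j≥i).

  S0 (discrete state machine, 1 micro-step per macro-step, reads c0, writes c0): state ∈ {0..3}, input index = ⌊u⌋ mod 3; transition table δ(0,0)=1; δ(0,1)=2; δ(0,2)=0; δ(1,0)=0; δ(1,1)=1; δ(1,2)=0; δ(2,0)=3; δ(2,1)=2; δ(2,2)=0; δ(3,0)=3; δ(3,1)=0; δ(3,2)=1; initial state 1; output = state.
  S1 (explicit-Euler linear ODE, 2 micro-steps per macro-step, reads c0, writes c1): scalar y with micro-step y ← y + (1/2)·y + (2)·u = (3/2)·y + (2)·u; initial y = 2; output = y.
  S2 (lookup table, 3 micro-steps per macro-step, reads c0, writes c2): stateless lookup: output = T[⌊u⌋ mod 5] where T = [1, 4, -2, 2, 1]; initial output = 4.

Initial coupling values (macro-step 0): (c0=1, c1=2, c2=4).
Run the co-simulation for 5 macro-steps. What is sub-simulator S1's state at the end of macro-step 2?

S1 state at macro-step 2 = 211/8

macro 1: S0 reads c0=1 → after 1×micro: 1; S1 reads c0=1 → after 2×micro: 19/2; S2 reads c0=1 → after 3×micro: 4 ⇒ (c0=1, c1=19/2, c2=4)
macro 2: S0 reads c0=1 → after 1×micro: 1; S1 reads c0=1 → after 2×micro: 211/8; S2 reads c0=1 → after 3×micro: 4 ⇒ (c0=1, c1=211/8, c2=4)
macro 3: S0 reads c0=1 → after 1×micro: 1; S1 reads c0=1 → after 2×micro: 2059/32; S2 reads c0=1 → after 3×micro: 4 ⇒ (c0=1, c1=2059/32, c2=4)
macro 4: S0 reads c0=1 → after 1×micro: 1; S1 reads c0=1 → after 2×micro: 19171/128; S2 reads c0=1 → after 3×micro: 4 ⇒ (c0=1, c1=19171/128, c2=4)
macro 5: S0 reads c0=1 → after 1×micro: 1; S1 reads c0=1 → after 2×micro: 175099/512; S2 reads c0=1 → after 3×micro: 4 ⇒ (c0=1, c1=175099/512, c2=4)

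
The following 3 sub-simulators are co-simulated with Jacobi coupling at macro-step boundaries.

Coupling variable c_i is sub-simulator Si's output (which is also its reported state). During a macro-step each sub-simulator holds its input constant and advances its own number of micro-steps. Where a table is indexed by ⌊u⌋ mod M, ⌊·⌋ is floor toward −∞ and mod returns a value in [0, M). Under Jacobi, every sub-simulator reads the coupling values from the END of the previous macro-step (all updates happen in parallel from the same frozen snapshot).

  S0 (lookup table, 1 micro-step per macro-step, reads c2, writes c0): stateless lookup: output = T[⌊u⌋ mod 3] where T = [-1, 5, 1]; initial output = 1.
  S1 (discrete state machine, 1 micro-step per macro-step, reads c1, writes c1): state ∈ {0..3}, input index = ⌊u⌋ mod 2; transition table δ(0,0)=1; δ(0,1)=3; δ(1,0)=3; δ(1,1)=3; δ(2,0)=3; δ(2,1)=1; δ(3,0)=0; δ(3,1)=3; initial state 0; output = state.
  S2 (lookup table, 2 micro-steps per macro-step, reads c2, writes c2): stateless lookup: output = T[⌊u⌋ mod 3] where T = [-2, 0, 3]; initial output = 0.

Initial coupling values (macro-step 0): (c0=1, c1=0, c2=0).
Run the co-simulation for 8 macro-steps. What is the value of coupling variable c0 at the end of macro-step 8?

macro 1: S0 reads c2=0 → after 1×micro: -1; S1 reads c1=0 → after 1×micro: 1; S2 reads c2=0 → after 2×micro: -2 ⇒ (c0=-1, c1=1, c2=-2)
macro 2: S0 reads c2=-2 → after 1×micro: 5; S1 reads c1=1 → after 1×micro: 3; S2 reads c2=-2 → after 2×micro: 0 ⇒ (c0=5, c1=3, c2=0)
macro 3: S0 reads c2=0 → after 1×micro: -1; S1 reads c1=3 → after 1×micro: 3; S2 reads c2=0 → after 2×micro: -2 ⇒ (c0=-1, c1=3, c2=-2)
macro 4: S0 reads c2=-2 → after 1×micro: 5; S1 reads c1=3 → after 1×micro: 3; S2 reads c2=-2 → after 2×micro: 0 ⇒ (c0=5, c1=3, c2=0)
macro 5: S0 reads c2=0 → after 1×micro: -1; S1 reads c1=3 → after 1×micro: 3; S2 reads c2=0 → after 2×micro: -2 ⇒ (c0=-1, c1=3, c2=-2)
macro 6: S0 reads c2=-2 → after 1×micro: 5; S1 reads c1=3 → after 1×micro: 3; S2 reads c2=-2 → after 2×micro: 0 ⇒ (c0=5, c1=3, c2=0)
macro 7: S0 reads c2=0 → after 1×micro: -1; S1 reads c1=3 → after 1×micro: 3; S2 reads c2=0 → after 2×micro: -2 ⇒ (c0=-1, c1=3, c2=-2)
macro 8: S0 reads c2=-2 → after 1×micro: 5; S1 reads c1=3 → after 1×micro: 3; S2 reads c2=-2 → after 2×micro: 0 ⇒ (c0=5, c1=3, c2=0)

c0 at macro-step 8 = 5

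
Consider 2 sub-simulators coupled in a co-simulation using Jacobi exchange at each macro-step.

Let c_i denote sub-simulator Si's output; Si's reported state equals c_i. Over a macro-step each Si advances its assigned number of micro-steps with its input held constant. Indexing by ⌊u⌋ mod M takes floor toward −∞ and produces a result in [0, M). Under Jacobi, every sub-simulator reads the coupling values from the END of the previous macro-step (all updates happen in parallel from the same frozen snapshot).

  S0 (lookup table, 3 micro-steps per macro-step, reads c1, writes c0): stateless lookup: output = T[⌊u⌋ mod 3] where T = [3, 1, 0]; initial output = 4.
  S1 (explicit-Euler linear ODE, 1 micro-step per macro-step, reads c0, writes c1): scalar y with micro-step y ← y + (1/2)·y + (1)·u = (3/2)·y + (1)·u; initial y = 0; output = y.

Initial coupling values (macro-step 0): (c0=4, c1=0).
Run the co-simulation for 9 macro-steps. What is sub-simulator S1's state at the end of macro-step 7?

S1 state at macro-step 7 = 2849/32

macro 1: S0 reads c1=0 → after 3×micro: 3; S1 reads c0=4 → after 1×micro: 4 ⇒ (c0=3, c1=4)
macro 2: S0 reads c1=4 → after 3×micro: 1; S1 reads c0=3 → after 1×micro: 9 ⇒ (c0=1, c1=9)
macro 3: S0 reads c1=9 → after 3×micro: 3; S1 reads c0=1 → after 1×micro: 29/2 ⇒ (c0=3, c1=29/2)
macro 4: S0 reads c1=29/2 → after 3×micro: 0; S1 reads c0=3 → after 1×micro: 99/4 ⇒ (c0=0, c1=99/4)
macro 5: S0 reads c1=99/4 → after 3×micro: 3; S1 reads c0=0 → after 1×micro: 297/8 ⇒ (c0=3, c1=297/8)
macro 6: S0 reads c1=297/8 → after 3×micro: 1; S1 reads c0=3 → after 1×micro: 939/16 ⇒ (c0=1, c1=939/16)
macro 7: S0 reads c1=939/16 → after 3×micro: 1; S1 reads c0=1 → after 1×micro: 2849/32 ⇒ (c0=1, c1=2849/32)
macro 8: S0 reads c1=2849/32 → after 3×micro: 0; S1 reads c0=1 → after 1×micro: 8611/64 ⇒ (c0=0, c1=8611/64)
macro 9: S0 reads c1=8611/64 → after 3×micro: 0; S1 reads c0=0 → after 1×micro: 25833/128 ⇒ (c0=0, c1=25833/128)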